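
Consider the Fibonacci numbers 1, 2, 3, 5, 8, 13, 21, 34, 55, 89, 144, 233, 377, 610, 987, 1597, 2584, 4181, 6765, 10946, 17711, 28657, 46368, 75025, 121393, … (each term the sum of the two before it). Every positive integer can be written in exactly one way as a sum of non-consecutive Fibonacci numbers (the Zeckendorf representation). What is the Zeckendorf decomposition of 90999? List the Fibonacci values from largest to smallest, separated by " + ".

75025 + 10946 + 4181 + 610 + 233 + 3 + 1

90999 − 75025 = 15974
15974 − 10946 = 5028
5028 − 4181 = 847
847 − 610 = 237
237 − 233 = 4
4 − 3 = 1
1 − 1 = 0
So 90999 = 75025 + 10946 + 4181 + 610 + 233 + 3 + 1, with no two terms consecutive in the sequence.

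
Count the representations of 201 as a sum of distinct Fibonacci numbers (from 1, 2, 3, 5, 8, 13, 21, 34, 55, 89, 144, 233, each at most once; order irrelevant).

7

201 = 144+55+2 = 144+34+21+2 = 144+34+13+8+2 = 89+55+34+21+2 = 144+34+13+5+3+2 = … (2 more), for 7 in all.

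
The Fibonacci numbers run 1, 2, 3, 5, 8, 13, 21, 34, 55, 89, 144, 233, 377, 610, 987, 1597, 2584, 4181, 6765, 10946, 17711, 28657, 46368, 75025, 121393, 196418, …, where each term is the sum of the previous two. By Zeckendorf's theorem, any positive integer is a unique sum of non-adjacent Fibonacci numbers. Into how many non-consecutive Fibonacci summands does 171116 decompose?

8

Greedily peel off the largest Fibonacci term at each step:
121393 ≤ 171116 < 196418, so take 121393; remainder 49723
46368 ≤ 49723 < 75025, so take 46368; remainder 3355
2584 ≤ 3355 < 4181, so take 2584; remainder 771
610 ≤ 771 < 987, so take 610; remainder 161
144 ≤ 161 < 233, so take 144; remainder 17
13 ≤ 17 < 21, so take 13; remainder 4
3 ≤ 4 < 5, so take 3; remainder 1
1 ≤ 1 < 2, so take 1; remainder 0
171116 = 121393 + 46368 + 2584 + 610 + 144 + 13 + 3 + 1, which has 8 terms.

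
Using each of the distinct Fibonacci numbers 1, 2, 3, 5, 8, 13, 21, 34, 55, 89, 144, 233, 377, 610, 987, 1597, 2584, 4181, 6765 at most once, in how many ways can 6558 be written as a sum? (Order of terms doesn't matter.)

40

Starting from the Zeckendorf form and repeatedly splitting a term F_k into F_{k−1} + F_{k−2} (when neither is already used) reaches every representation.
6558 = 4181+1597+610+144+21+5 = 4181+1597+610+144+21+3+2 = 4181+1597+610+144+13+8+5 = … (37 more), for 40 in all.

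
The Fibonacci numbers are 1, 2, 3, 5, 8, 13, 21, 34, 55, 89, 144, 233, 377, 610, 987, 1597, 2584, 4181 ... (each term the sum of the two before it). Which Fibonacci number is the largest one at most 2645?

2584

2584 ≤ 2645 < 4181, so the largest Fibonacci number not exceeding 2645 is 2584.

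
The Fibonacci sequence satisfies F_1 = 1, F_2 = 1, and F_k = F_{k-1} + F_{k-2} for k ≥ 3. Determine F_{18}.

2584

Iterating the recurrence up to F_{13} = 233 and F_{12} = 144:
F_{14} = F_{13} + F_{12} = 233 + 144 = 377
F_{15} = F_{14} + F_{13} = 377 + 233 = 610
F_{16} = F_{15} + F_{14} = 610 + 377 = 987
F_{17} = F_{16} + F_{15} = 987 + 610 = 1597
F_{18} = F_{17} + F_{16} = 1597 + 987 = 2584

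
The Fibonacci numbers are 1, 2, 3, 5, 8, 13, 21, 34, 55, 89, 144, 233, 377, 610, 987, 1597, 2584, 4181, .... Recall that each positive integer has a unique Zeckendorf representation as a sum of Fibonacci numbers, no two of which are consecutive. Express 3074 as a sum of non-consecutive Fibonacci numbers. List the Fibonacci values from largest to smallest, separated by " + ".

largest Fibonacci ≤ 3074 is 2584; 3074 − 2584 = 490
largest Fibonacci ≤ 490 is 377; 490 − 377 = 113
largest Fibonacci ≤ 113 is 89; 113 − 89 = 24
largest Fibonacci ≤ 24 is 21; 24 − 21 = 3
largest Fibonacci ≤ 3 is 3; 3 − 3 = 0
So 3074 = 2584 + 377 + 89 + 21 + 3, with no two terms consecutive in the sequence.

2584 + 377 + 89 + 21 + 3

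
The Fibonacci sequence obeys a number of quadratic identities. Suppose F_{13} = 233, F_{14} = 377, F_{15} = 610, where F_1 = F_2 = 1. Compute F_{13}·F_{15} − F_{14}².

1

233·610 − 377² = 142130 − 142129 = 1. (Cassini's identity: F_{k−1}F_{k+1} − F_k² = (−1)^k.)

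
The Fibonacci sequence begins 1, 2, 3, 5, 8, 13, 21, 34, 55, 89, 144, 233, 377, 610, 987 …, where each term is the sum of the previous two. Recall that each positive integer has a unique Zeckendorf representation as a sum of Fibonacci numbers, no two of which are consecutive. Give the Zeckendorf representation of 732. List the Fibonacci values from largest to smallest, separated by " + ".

Greedily peel off the largest Fibonacci term at each step:
subtract 610 from 732: 122 remains
subtract 89 from 122: 33 remains
subtract 21 from 33: 12 remains
subtract 8 from 12: 4 remains
subtract 3 from 4: 1 remains
subtract 1 from 1: 0 remains
So 732 = 610 + 89 + 21 + 8 + 3 + 1, with no two terms consecutive in the sequence.

610 + 89 + 21 + 8 + 3 + 1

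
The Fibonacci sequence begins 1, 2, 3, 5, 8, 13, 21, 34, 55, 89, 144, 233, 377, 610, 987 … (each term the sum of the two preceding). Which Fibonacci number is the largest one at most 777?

610

610 ≤ 777 < 987, so the largest Fibonacci number not exceeding 777 is 610.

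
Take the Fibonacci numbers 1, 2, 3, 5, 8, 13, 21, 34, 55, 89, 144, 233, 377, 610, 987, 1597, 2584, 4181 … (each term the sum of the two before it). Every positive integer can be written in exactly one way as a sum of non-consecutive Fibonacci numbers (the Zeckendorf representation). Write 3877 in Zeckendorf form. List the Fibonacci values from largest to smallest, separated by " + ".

3877 − 2584 = 1293
1293 − 987 = 306
306 − 233 = 73
73 − 55 = 18
18 − 13 = 5
5 − 5 = 0
So 3877 = 2584 + 987 + 233 + 55 + 13 + 5, with no two terms consecutive in the sequence.

2584 + 987 + 233 + 55 + 13 + 5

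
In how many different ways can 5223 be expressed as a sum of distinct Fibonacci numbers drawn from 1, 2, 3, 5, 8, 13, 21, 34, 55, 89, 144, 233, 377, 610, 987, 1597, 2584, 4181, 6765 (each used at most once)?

Starting from the Zeckendorf form and repeatedly splitting a term F_k into F_{k−1} + F_{k−2} (when neither is already used) reaches every representation.
5223 = 4181+987+55 = 4181+987+34+21 = 4181+610+377+55 = 4181+987+34+13+8 = 4181+610+377+34+21 = … (33 more), for 38 in all.

38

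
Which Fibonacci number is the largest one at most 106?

89

89 ≤ 106 < 144, so the largest Fibonacci number not exceeding 106 is 89.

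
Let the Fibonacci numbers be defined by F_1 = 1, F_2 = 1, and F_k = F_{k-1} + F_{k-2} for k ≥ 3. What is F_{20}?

6765

Iterating the recurrence up to F_{14} = 377 and F_{13} = 233:
F_{15} = F_{14} + F_{13} = 377 + 233 = 610
F_{16} = F_{15} + F_{14} = 610 + 377 = 987
F_{17} = F_{16} + F_{15} = 987 + 610 = 1597
F_{18} = F_{17} + F_{16} = 1597 + 987 = 2584
F_{19} = F_{18} + F_{17} = 2584 + 1597 = 4181
F_{20} = F_{19} + F_{18} = 4181 + 2584 = 6765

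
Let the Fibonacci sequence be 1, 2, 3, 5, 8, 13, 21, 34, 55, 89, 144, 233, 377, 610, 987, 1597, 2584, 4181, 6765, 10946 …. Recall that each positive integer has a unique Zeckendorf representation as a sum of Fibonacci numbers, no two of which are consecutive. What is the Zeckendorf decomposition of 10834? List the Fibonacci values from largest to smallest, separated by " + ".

Greedy algorithm:
6765 ≤ 10834 < 10946, so take 6765; remainder 4069
2584 ≤ 4069 < 4181, so take 2584; remainder 1485
987 ≤ 1485 < 1597, so take 987; remainder 498
377 ≤ 498 < 610, so take 377; remainder 121
89 ≤ 121 < 144, so take 89; remainder 32
21 ≤ 32 < 34, so take 21; remainder 11
8 ≤ 11 < 13, so take 8; remainder 3
3 ≤ 3 < 5, so take 3; remainder 0
So 10834 = 6765 + 2584 + 987 + 377 + 89 + 21 + 8 + 3, with no two terms consecutive in the sequence.

6765 + 2584 + 987 + 377 + 89 + 21 + 8 + 3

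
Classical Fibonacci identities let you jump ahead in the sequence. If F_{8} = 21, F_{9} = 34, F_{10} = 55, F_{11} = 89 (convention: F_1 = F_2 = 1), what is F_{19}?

By the addition formula F_{m+n} = F_m F_{n+1} + F_{m−1} F_n with m=11, n=8: F_{19} = 89·34 + 55·21 = 3026 + 1155 = 4181.

4181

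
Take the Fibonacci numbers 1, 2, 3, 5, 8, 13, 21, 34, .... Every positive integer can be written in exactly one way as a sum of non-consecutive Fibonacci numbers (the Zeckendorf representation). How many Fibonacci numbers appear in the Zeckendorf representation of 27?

3

27: greatest Fibonacci not exceeding it is 21, leaving 6
6: greatest Fibonacci not exceeding it is 5, leaving 1
1: greatest Fibonacci not exceeding it is 1, leaving 0
27 = 21 + 5 + 1, which has 3 terms.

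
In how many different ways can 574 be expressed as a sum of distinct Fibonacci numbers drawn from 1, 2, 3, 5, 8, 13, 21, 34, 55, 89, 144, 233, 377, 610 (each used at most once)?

12

574 = 377+144+34+13+5+1 = 377+144+34+13+3+2+1 = 377+89+55+34+13+5+1 = 377+144+34+8+5+3+2+1 = 377+89+55+34+13+3+2+1 = … (7 more), for 12 in all.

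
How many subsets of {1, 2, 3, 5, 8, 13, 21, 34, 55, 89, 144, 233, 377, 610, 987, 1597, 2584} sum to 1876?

Starting from the Zeckendorf form and repeatedly splitting a term F_k into F_{k−1} + F_{k−2} (when neither is already used) reaches every representation.
1876 = 1597+233+34+8+3+1 = 1597+233+21+13+8+3+1 = 1597+144+89+34+8+3+1 = 987+610+233+34+8+3+1 = … (9 more), for 13 in all.

13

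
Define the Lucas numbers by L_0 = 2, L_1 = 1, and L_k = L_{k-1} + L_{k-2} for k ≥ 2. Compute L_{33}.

7881196

Iterating the recurrence up to L_{25} = 167761 and L_{24} = 103682:
L_{26} = L_{25} + L_{24} = 167761 + 103682 = 271443
L_{27} = L_{26} + L_{25} = 271443 + 167761 = 439204
L_{28} = L_{27} + L_{26} = 439204 + 271443 = 710647
L_{29} = L_{28} + L_{27} = 710647 + 439204 = 1149851
L_{30} = L_{29} + L_{28} = 1149851 + 710647 = 1860498
L_{31} = L_{30} + L_{29} = 1860498 + 1149851 = 3010349
L_{32} = L_{31} + L_{30} = 3010349 + 1860498 = 4870847
L_{33} = L_{32} + L_{31} = 4870847 + 3010349 = 7881196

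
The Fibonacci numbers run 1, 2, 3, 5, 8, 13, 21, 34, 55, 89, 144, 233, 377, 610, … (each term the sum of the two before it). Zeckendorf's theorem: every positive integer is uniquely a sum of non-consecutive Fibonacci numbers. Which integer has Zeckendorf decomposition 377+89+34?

500

377+89+34 = 500.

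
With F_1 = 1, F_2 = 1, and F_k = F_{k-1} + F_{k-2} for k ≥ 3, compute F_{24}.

Iterating the recurrence up to F_{19} = 4181 and F_{18} = 2584:
F_{20} = F_{19} + F_{18} = 4181 + 2584 = 6765
F_{21} = F_{20} + F_{19} = 6765 + 4181 = 10946
F_{22} = F_{21} + F_{20} = 10946 + 6765 = 17711
F_{23} = F_{22} + F_{21} = 17711 + 10946 = 28657
F_{24} = F_{23} + F_{22} = 28657 + 17711 = 46368

46368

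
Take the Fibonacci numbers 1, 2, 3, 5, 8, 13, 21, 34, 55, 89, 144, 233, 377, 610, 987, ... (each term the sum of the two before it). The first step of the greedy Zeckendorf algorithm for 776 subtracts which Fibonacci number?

610 ≤ 776 < 987, so the largest Fibonacci number not exceeding 776 is 610.

610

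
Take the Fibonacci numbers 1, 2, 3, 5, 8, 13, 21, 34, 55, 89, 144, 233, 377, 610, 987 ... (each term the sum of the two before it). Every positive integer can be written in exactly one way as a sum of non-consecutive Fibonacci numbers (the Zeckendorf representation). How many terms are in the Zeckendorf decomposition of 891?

5

Repeatedly subtract the largest Fibonacci number that fits:
take 610 (≤ 891); 891 − 610 = 281
take 233 (≤ 281); 281 − 233 = 48
take 34 (≤ 48); 48 − 34 = 14
take 13 (≤ 14); 14 − 13 = 1
take 1 (≤ 1); 1 − 1 = 0
891 = 610 + 233 + 34 + 13 + 1, which has 5 terms.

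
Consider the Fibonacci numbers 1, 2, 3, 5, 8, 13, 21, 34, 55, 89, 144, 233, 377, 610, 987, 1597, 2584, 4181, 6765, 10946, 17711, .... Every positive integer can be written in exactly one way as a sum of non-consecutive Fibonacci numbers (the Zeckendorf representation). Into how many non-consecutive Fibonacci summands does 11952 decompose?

5

Greedily peel off the largest Fibonacci term at each step:
11952: greatest Fibonacci not exceeding it is 10946, leaving 1006
1006: greatest Fibonacci not exceeding it is 987, leaving 19
19: greatest Fibonacci not exceeding it is 13, leaving 6
6: greatest Fibonacci not exceeding it is 5, leaving 1
1: greatest Fibonacci not exceeding it is 1, leaving 0
11952 = 10946 + 987 + 13 + 5 + 1, which has 5 terms.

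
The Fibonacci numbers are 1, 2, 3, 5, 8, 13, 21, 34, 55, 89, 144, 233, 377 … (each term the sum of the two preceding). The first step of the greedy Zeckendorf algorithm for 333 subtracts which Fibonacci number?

233 ≤ 333 < 377, so the largest Fibonacci number not exceeding 333 is 233.

233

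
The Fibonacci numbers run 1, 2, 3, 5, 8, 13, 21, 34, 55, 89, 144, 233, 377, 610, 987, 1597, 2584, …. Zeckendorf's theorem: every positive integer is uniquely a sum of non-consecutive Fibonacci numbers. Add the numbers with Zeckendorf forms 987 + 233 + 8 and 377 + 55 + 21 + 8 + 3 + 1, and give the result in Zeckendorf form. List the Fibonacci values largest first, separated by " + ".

The two numbers are 1228 and 465, so their sum is 1693.
Repeatedly subtract the largest Fibonacci number that fits:
1597 ≤ 1693 < 2584, so take 1597; remainder 96
89 ≤ 96 < 144, so take 89; remainder 7
5 ≤ 7 < 8, so take 5; remainder 2
2 ≤ 2 < 3, so take 2; remainder 0

1597 + 89 + 5 + 2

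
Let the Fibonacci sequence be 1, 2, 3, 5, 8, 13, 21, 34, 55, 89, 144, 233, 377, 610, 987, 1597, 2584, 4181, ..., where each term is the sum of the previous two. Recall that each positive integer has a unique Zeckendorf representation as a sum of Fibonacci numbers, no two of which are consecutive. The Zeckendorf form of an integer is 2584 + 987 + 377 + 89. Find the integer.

4037

2584 + 987 + 377 + 89 = 4037.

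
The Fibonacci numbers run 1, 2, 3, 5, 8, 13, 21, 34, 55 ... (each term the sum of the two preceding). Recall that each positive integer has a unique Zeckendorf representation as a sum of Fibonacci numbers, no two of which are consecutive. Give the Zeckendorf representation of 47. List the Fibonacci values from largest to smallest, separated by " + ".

34 + 13

take 34 (≤ 47); 47 − 34 = 13
take 13 (≤ 13); 13 − 13 = 0
So 47 = 34 + 13, with no two terms consecutive in the sequence.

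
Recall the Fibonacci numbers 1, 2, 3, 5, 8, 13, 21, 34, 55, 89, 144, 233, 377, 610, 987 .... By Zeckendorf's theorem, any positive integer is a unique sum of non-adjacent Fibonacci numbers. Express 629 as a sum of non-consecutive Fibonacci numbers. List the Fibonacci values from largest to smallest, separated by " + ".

Greedily peel off the largest Fibonacci term at each step:
take 610 (≤ 629); 629 − 610 = 19
take 13 (≤ 19); 19 − 13 = 6
take 5 (≤ 6); 6 − 5 = 1
take 1 (≤ 1); 1 − 1 = 0
So 629 = 610 + 13 + 5 + 1, with no two terms consecutive in the sequence.

610 + 13 + 5 + 1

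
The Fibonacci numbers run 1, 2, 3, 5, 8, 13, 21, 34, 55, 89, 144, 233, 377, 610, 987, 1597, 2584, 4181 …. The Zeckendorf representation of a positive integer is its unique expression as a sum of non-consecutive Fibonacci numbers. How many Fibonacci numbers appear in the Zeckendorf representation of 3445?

3445 − 2584 = 861
861 − 610 = 251
251 − 233 = 18
18 − 13 = 5
5 − 5 = 0
3445 = 2584 + 610 + 233 + 13 + 5, which has 5 terms.

5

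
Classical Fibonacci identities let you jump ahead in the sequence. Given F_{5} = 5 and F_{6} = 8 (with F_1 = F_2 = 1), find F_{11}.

By F_{2k+1} = F_k² + F_{k+1}²: F_{11} = 5² + 8² = 25 + 64 = 89.

89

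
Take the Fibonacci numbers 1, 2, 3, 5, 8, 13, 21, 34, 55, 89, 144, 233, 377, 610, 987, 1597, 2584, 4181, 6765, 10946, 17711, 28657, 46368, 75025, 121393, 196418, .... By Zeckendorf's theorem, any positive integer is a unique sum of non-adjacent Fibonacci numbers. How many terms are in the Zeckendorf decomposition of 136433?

121393 ≤ 136433 < 196418, so take 121393; remainder 15040
10946 ≤ 15040 < 17711, so take 10946; remainder 4094
2584 ≤ 4094 < 4181, so take 2584; remainder 1510
987 ≤ 1510 < 1597, so take 987; remainder 523
377 ≤ 523 < 610, so take 377; remainder 146
144 ≤ 146 < 233, so take 144; remainder 2
2 ≤ 2 < 3, so take 2; remainder 0
136433 = 121393 + 10946 + 2584 + 987 + 377 + 144 + 2, which has 7 terms.

7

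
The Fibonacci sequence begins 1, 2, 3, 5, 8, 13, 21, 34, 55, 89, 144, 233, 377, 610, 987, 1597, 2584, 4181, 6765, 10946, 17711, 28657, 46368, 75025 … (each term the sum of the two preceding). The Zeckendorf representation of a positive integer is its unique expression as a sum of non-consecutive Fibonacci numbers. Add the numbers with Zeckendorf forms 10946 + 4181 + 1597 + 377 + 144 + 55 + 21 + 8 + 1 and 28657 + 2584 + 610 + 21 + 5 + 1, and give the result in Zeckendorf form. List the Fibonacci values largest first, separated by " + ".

46368 + 2584 + 233 + 21 + 2

The two numbers are 17330 and 31878, so their sum is 49208.
Greedily peel off the largest Fibonacci term at each step:
49208 − 46368 = 2840
2840 − 2584 = 256
256 − 233 = 23
23 − 21 = 2
2 − 2 = 0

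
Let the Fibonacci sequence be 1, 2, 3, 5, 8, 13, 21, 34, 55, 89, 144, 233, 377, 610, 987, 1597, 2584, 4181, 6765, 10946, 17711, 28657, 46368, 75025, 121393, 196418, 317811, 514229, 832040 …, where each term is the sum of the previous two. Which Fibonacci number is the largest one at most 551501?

514229

514229 ≤ 551501 < 832040, so the largest Fibonacci number not exceeding 551501 is 514229.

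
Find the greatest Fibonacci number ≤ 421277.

317811 ≤ 421277 < 514229, so the largest Fibonacci number not exceeding 421277 is 317811.

317811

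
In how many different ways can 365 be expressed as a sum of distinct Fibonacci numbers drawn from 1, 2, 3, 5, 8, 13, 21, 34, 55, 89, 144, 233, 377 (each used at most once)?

8

365 = 233+89+34+8+1 = 233+89+34+5+3+1 = 233+89+21+13+8+1 = 233+89+21+13+5+3+1 = … (4 more), for 8 in all.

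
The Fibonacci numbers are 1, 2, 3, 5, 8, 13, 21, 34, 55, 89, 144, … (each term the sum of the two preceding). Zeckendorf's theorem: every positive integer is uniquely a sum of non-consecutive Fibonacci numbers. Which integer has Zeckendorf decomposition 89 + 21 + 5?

89 + 21 + 5 = 115.

115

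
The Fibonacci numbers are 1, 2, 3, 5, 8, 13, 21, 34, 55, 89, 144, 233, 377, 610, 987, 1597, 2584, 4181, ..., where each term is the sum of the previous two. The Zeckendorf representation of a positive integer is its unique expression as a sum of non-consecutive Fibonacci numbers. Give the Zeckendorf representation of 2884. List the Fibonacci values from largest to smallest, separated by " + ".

2884: greatest Fibonacci not exceeding it is 2584, leaving 300
300: greatest Fibonacci not exceeding it is 233, leaving 67
67: greatest Fibonacci not exceeding it is 55, leaving 12
12: greatest Fibonacci not exceeding it is 8, leaving 4
4: greatest Fibonacci not exceeding it is 3, leaving 1
1: greatest Fibonacci not exceeding it is 1, leaving 0
So 2884 = 2584 + 233 + 55 + 8 + 3 + 1, with no two terms consecutive in the sequence.

2584 + 233 + 55 + 8 + 3 + 1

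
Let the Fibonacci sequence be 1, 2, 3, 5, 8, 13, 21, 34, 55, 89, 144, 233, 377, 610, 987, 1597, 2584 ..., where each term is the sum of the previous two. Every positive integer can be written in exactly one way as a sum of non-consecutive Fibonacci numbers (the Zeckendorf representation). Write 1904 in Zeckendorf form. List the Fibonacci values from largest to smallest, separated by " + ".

1597 + 233 + 55 + 13 + 5 + 1

1904 − 1597 = 307
307 − 233 = 74
74 − 55 = 19
19 − 13 = 6
6 − 5 = 1
1 − 1 = 0
So 1904 = 1597 + 233 + 55 + 13 + 5 + 1, with no two terms consecutive in the sequence.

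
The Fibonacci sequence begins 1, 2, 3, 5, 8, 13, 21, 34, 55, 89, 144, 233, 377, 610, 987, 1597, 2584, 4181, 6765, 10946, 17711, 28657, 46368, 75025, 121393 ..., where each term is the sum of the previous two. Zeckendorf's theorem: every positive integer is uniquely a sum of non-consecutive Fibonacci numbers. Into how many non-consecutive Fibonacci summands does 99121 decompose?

10

99121: greatest Fibonacci not exceeding it is 75025, leaving 24096
24096: greatest Fibonacci not exceeding it is 17711, leaving 6385
6385: greatest Fibonacci not exceeding it is 4181, leaving 2204
2204: greatest Fibonacci not exceeding it is 1597, leaving 607
607: greatest Fibonacci not exceeding it is 377, leaving 230
230: greatest Fibonacci not exceeding it is 144, leaving 86
86: greatest Fibonacci not exceeding it is 55, leaving 31
31: greatest Fibonacci not exceeding it is 21, leaving 10
10: greatest Fibonacci not exceeding it is 8, leaving 2
2: greatest Fibonacci not exceeding it is 2, leaving 0
99121 = 75025 + 17711 + 4181 + 1597 + 377 + 144 + 55 + 21 + 8 + 2, which has 10 terms.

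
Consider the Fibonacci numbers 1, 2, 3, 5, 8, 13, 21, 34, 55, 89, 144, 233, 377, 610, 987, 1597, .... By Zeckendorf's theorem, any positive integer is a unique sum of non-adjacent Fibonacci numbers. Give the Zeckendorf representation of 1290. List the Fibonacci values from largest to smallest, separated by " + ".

Greedy algorithm:
987 ≤ 1290 < 1597, so take 987; remainder 303
233 ≤ 303 < 377, so take 233; remainder 70
55 ≤ 70 < 89, so take 55; remainder 15
13 ≤ 15 < 21, so take 13; remainder 2
2 ≤ 2 < 3, so take 2; remainder 0
So 1290 = 987 + 233 + 55 + 13 + 2, with no two terms consecutive in the sequence.

987 + 233 + 55 + 13 + 2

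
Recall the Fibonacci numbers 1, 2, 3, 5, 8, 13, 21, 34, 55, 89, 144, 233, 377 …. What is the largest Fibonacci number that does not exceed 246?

233

233 ≤ 246 < 377, so the largest Fibonacci number not exceeding 246 is 233.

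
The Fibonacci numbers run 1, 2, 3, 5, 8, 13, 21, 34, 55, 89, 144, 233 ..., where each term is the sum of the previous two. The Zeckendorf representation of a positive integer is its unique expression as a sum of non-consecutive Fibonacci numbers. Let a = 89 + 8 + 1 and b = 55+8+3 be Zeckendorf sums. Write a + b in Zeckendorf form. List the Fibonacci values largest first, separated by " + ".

144 + 13 + 5 + 2

The two numbers are 98 and 66, so their sum is 164.
take 144 (≤ 164); 164 − 144 = 20
take 13 (≤ 20); 20 − 13 = 7
take 5 (≤ 7); 7 − 5 = 2
take 2 (≤ 2); 2 − 2 = 0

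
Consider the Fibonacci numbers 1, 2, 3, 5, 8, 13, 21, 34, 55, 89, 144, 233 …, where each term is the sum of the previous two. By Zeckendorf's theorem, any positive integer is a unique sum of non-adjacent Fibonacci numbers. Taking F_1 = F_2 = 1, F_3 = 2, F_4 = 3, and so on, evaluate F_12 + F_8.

165

F_12 + F_8 = 144 + 21 = 165.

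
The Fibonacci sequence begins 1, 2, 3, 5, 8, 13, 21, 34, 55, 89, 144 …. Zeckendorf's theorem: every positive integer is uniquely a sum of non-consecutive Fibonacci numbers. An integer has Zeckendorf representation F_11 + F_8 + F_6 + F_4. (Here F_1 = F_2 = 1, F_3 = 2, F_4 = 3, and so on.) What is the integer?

121

F_11 + F_8 + F_6 + F_4 = 89 + 21 + 8 + 3 = 121.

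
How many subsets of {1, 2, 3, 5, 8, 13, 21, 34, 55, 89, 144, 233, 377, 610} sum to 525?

7

525 = 377+144+3+1 = 377+89+55+3+1 = 377+89+34+21+3+1 = … (4 more), for 7 in all.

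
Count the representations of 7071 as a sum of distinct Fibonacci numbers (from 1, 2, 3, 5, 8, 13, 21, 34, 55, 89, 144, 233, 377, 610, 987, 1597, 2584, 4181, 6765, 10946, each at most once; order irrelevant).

48

Each representation comes from the Zeckendorf form by replacing some F_k with F_{k−1} + F_{k−2} where possible.
7071 = 6765+233+55+13+5 = 6765+233+55+13+3+2 = 6765+233+34+21+13+5 = 6765+144+89+55+13+5 = 4181+2584+233+55+13+5 = … (43 more), for 48 in all.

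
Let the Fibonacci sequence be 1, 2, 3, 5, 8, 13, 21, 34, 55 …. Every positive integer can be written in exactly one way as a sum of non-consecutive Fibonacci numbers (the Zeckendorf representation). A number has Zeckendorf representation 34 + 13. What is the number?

47

34 + 13 = 47.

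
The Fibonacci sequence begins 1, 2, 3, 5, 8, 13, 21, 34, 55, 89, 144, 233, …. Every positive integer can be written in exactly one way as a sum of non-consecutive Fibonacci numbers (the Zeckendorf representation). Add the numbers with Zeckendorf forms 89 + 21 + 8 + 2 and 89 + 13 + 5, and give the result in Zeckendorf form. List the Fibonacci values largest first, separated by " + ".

The two numbers are 120 and 107, so their sum is 227.
subtract 144 from 227: 83 remains
subtract 55 from 83: 28 remains
subtract 21 from 28: 7 remains
subtract 5 from 7: 2 remains
subtract 2 from 2: 0 remains

144 + 55 + 21 + 5 + 2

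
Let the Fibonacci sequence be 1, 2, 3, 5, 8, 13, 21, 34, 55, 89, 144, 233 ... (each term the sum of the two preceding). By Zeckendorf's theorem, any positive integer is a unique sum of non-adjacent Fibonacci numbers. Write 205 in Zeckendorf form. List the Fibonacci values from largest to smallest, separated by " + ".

144 + 55 + 5 + 1

205 − 144 = 61
61 − 55 = 6
6 − 5 = 1
1 − 1 = 0
So 205 = 144 + 55 + 5 + 1, with no two terms consecutive in the sequence.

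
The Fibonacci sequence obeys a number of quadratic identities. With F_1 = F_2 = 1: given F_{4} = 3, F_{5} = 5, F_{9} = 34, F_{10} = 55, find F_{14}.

377

By the addition formula F_{m+n} = F_m F_{n+1} + F_{m−1} F_n with m=5, n=9: F_{14} = 5·55 + 3·34 = 275 + 102 = 377.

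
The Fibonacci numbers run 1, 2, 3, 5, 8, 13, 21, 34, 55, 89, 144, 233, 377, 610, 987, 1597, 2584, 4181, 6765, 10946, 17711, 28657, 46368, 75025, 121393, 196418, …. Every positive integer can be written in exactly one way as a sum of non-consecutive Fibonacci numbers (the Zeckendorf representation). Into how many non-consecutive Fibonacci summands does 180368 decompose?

7

largest Fibonacci ≤ 180368 is 121393; 180368 − 121393 = 58975
largest Fibonacci ≤ 58975 is 46368; 58975 − 46368 = 12607
largest Fibonacci ≤ 12607 is 10946; 12607 − 10946 = 1661
largest Fibonacci ≤ 1661 is 1597; 1661 − 1597 = 64
largest Fibonacci ≤ 64 is 55; 64 − 55 = 9
largest Fibonacci ≤ 9 is 8; 9 − 8 = 1
largest Fibonacci ≤ 1 is 1; 1 − 1 = 0
180368 = 121393 + 46368 + 10946 + 1597 + 55 + 8 + 1, which has 7 terms.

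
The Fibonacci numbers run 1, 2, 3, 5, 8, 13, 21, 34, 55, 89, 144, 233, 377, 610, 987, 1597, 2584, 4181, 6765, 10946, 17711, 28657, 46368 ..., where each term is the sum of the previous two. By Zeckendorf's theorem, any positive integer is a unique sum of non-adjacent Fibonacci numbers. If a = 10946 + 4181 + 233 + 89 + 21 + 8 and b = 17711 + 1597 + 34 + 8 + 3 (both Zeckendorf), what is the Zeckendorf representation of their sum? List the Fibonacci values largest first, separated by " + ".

28657 + 4181 + 1597 + 377 + 13 + 5 + 1

The two numbers are 15478 and 19353, so their sum is 34831.
Greedily peel off the largest Fibonacci term at each step:
34831: greatest Fibonacci not exceeding it is 28657, leaving 6174
6174: greatest Fibonacci not exceeding it is 4181, leaving 1993
1993: greatest Fibonacci not exceeding it is 1597, leaving 396
396: greatest Fibonacci not exceeding it is 377, leaving 19
19: greatest Fibonacci not exceeding it is 13, leaving 6
6: greatest Fibonacci not exceeding it is 5, leaving 1
1: greatest Fibonacci not exceeding it is 1, leaving 0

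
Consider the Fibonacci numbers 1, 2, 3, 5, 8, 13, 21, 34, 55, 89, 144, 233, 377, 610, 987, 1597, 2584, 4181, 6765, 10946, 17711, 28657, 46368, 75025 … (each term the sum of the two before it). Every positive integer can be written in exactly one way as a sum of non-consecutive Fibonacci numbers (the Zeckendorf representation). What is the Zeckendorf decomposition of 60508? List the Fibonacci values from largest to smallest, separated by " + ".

60508: greatest Fibonacci not exceeding it is 46368, leaving 14140
14140: greatest Fibonacci not exceeding it is 10946, leaving 3194
3194: greatest Fibonacci not exceeding it is 2584, leaving 610
610: greatest Fibonacci not exceeding it is 610, leaving 0
So 60508 = 46368 + 10946 + 2584 + 610, with no two terms consecutive in the sequence.

46368 + 10946 + 2584 + 610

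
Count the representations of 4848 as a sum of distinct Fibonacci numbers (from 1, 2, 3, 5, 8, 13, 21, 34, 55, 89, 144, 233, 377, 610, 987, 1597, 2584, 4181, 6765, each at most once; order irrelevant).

32

Each representation comes from the Zeckendorf form by replacing some F_k with F_{k−1} + F_{k−2} where possible.
4848 = 4181+610+55+2 = 4181+610+34+21+2 = 4181+377+233+55+2 = 2584+1597+610+55+2 = 4181+610+34+13+8+2 = … (27 more), for 32 in all.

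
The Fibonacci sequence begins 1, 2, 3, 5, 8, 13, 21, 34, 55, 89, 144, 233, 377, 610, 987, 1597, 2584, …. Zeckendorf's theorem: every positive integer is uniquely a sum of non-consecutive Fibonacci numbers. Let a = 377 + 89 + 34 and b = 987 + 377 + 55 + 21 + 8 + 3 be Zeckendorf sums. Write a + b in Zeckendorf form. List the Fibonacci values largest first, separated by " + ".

The two numbers are 500 and 1451, so their sum is 1951.
1951 − 1597 = 354
354 − 233 = 121
121 − 89 = 32
32 − 21 = 11
11 − 8 = 3
3 − 3 = 0

1597 + 233 + 89 + 21 + 8 + 3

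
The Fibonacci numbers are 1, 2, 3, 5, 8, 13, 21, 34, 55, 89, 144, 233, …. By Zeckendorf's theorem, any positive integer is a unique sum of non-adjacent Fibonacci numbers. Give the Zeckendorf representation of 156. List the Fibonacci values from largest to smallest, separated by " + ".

156: greatest Fibonacci not exceeding it is 144, leaving 12
12: greatest Fibonacci not exceeding it is 8, leaving 4
4: greatest Fibonacci not exceeding it is 3, leaving 1
1: greatest Fibonacci not exceeding it is 1, leaving 0
So 156 = 144 + 8 + 3 + 1, with no two terms consecutive in the sequence.

144 + 8 + 3 + 1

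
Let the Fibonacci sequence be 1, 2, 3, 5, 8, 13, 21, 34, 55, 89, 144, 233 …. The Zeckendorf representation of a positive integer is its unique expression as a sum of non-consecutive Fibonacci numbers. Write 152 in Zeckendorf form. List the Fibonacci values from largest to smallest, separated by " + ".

Greedy algorithm:
largest Fibonacci ≤ 152 is 144; 152 − 144 = 8
largest Fibonacci ≤ 8 is 8; 8 − 8 = 0
So 152 = 144 + 8, with no two terms consecutive in the sequence.

144 + 8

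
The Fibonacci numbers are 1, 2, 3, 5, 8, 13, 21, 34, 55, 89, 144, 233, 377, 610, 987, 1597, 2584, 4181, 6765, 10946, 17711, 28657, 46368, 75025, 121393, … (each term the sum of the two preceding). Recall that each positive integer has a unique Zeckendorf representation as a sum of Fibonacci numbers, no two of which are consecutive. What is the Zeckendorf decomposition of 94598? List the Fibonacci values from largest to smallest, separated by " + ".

75025 + 17711 + 1597 + 233 + 21 + 8 + 3

75025 ≤ 94598 < 121393, so take 75025; remainder 19573
17711 ≤ 19573 < 28657, so take 17711; remainder 1862
1597 ≤ 1862 < 2584, so take 1597; remainder 265
233 ≤ 265 < 377, so take 233; remainder 32
21 ≤ 32 < 34, so take 21; remainder 11
8 ≤ 11 < 13, so take 8; remainder 3
3 ≤ 3 < 5, so take 3; remainder 0
So 94598 = 75025 + 17711 + 1597 + 233 + 21 + 8 + 3, with no two terms consecutive in the sequence.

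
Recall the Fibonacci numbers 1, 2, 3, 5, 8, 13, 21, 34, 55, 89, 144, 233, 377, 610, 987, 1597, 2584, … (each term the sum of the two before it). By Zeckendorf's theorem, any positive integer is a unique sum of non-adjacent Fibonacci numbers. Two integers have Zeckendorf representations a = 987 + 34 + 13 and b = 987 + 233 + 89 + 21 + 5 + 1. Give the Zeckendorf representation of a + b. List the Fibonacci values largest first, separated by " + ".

The two numbers are 1034 and 1336, so their sum is 2370.
subtract 1597 from 2370: 773 remains
subtract 610 from 773: 163 remains
subtract 144 from 163: 19 remains
subtract 13 from 19: 6 remains
subtract 5 from 6: 1 remains
subtract 1 from 1: 0 remains

1597 + 610 + 144 + 13 + 5 + 1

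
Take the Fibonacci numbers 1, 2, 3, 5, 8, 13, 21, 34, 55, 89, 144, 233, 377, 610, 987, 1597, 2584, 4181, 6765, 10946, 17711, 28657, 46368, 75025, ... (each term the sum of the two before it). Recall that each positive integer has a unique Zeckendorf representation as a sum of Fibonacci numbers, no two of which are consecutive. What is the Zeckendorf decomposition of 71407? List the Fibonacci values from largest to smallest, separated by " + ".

46368 + 17711 + 6765 + 377 + 144 + 34 + 8

subtract 46368 from 71407: 25039 remains
subtract 17711 from 25039: 7328 remains
subtract 6765 from 7328: 563 remains
subtract 377 from 563: 186 remains
subtract 144 from 186: 42 remains
subtract 34 from 42: 8 remains
subtract 8 from 8: 0 remains
So 71407 = 46368 + 17711 + 6765 + 377 + 144 + 34 + 8, with no two terms consecutive in the sequence.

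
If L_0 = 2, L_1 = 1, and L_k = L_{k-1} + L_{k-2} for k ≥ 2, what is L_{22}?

Iterating the recurrence up to L_{18} = 5778 and L_{17} = 3571:
L_{19} = L_{18} + L_{17} = 5778 + 3571 = 9349
L_{20} = L_{19} + L_{18} = 9349 + 5778 = 15127
L_{21} = L_{20} + L_{19} = 15127 + 9349 = 24476
L_{22} = L_{21} + L_{20} = 24476 + 15127 = 39603

39603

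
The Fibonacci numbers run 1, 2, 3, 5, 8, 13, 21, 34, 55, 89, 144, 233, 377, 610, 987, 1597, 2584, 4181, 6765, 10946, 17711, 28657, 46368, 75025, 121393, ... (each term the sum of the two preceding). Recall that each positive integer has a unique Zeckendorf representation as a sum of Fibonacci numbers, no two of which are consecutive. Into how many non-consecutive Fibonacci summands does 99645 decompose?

Repeatedly subtract the largest Fibonacci number that fits:
largest Fibonacci ≤ 99645 is 75025; 99645 − 75025 = 24620
largest Fibonacci ≤ 24620 is 17711; 24620 − 17711 = 6909
largest Fibonacci ≤ 6909 is 6765; 6909 − 6765 = 144
largest Fibonacci ≤ 144 is 144; 144 − 144 = 0
99645 = 75025 + 17711 + 6765 + 144, which has 4 terms.

4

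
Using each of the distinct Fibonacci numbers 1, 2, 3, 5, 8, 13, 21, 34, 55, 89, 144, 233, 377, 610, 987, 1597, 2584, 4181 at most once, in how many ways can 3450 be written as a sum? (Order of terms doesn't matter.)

3450 = 2584+610+233+21+2 = 2584+610+233+13+8+2 = 2584+610+144+89+21+2 = … (27 more), for 30 in all.

30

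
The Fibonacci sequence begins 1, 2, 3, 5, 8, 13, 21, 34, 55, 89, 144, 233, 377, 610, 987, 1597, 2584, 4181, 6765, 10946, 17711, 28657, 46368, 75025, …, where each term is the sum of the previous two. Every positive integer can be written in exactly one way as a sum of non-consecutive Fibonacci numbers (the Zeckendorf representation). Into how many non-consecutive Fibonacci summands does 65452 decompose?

6

Greedy algorithm:
take 46368 (≤ 65452); 65452 − 46368 = 19084
take 17711 (≤ 19084); 19084 − 17711 = 1373
take 987 (≤ 1373); 1373 − 987 = 386
take 377 (≤ 386); 386 − 377 = 9
take 8 (≤ 9); 9 − 8 = 1
take 1 (≤ 1); 1 − 1 = 0
65452 = 46368 + 17711 + 987 + 377 + 8 + 1, which has 6 terms.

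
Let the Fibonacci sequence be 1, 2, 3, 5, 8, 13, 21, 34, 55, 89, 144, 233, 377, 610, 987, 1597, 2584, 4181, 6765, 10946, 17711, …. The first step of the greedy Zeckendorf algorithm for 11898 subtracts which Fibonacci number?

10946

10946 ≤ 11898 < 17711, so the largest Fibonacci number not exceeding 11898 is 10946.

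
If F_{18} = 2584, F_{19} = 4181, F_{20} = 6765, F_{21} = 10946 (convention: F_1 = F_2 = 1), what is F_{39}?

By the addition formula F_{m+n} = F_m F_{n+1} + F_{m−1} F_n with m=21, n=18: F_{39} = 10946·4181 + 6765·2584 = 45765226 + 17480760 = 63245986.

63245986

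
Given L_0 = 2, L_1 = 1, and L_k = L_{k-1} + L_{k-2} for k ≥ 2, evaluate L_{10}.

123

Iterating the recurrence up to L_{2} = 3 and L_{1} = 1:
L_{3} = L_{2} + L_{1} = 3 + 1 = 4
L_{4} = L_{3} + L_{2} = 4 + 3 = 7
L_{5} = L_{4} + L_{3} = 7 + 4 = 11
L_{6} = L_{5} + L_{4} = 11 + 7 = 18
L_{7} = L_{6} + L_{5} = 18 + 11 = 29
L_{8} = L_{7} + L_{6} = 29 + 18 = 47
L_{9} = L_{8} + L_{7} = 47 + 29 = 76
L_{10} = L_{9} + L_{8} = 76 + 47 = 123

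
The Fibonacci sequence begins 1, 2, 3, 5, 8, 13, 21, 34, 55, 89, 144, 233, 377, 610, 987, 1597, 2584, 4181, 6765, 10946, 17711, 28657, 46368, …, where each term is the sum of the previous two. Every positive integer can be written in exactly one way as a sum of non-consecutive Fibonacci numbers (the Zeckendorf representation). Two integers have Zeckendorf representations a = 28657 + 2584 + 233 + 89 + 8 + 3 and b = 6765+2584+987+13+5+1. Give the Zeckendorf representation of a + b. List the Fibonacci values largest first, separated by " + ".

The two numbers are 31574 and 10355, so their sum is 41929.
largest Fibonacci ≤ 41929 is 28657; 41929 − 28657 = 13272
largest Fibonacci ≤ 13272 is 10946; 13272 − 10946 = 2326
largest Fibonacci ≤ 2326 is 1597; 2326 − 1597 = 729
largest Fibonacci ≤ 729 is 610; 729 − 610 = 119
largest Fibonacci ≤ 119 is 89; 119 − 89 = 30
largest Fibonacci ≤ 30 is 21; 30 − 21 = 9
largest Fibonacci ≤ 9 is 8; 9 − 8 = 1
largest Fibonacci ≤ 1 is 1; 1 − 1 = 0

28657 + 10946 + 1597 + 610 + 89 + 21 + 8 + 1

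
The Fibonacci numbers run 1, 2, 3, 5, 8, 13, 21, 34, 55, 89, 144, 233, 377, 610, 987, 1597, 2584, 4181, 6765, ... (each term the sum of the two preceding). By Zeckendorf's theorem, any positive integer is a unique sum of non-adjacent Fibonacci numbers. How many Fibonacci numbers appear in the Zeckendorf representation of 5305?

6

5305 − 4181 = 1124
1124 − 987 = 137
137 − 89 = 48
48 − 34 = 14
14 − 13 = 1
1 − 1 = 0
5305 = 4181 + 987 + 89 + 34 + 13 + 1, which has 6 terms.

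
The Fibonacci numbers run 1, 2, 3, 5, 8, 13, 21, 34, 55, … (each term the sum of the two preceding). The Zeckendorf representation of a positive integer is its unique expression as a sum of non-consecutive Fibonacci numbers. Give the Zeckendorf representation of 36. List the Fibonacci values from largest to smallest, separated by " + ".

34 + 2

Repeatedly subtract the largest Fibonacci number that fits:
36 − 34 = 2
2 − 2 = 0
So 36 = 34 + 2, with no two terms consecutive in the sequence.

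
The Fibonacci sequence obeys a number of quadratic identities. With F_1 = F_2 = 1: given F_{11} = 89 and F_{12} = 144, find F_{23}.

By F_{2k+1} = F_k² + F_{k+1}²: F_{23} = 89² + 144² = 7921 + 20736 = 28657.

28657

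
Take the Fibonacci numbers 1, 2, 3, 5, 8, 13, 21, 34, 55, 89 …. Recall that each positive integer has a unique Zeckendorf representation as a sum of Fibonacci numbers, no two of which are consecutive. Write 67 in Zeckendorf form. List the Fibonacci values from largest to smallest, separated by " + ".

67 − 55 = 12
12 − 8 = 4
4 − 3 = 1
1 − 1 = 0
So 67 = 55 + 8 + 3 + 1, with no two terms consecutive in the sequence.

55 + 8 + 3 + 1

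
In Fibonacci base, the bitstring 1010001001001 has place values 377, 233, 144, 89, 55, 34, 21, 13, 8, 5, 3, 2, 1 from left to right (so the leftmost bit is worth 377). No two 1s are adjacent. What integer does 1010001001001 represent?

Summing the place values of the 1 bits: 377 + 144 + 21 + 5 + 1 = 548.

548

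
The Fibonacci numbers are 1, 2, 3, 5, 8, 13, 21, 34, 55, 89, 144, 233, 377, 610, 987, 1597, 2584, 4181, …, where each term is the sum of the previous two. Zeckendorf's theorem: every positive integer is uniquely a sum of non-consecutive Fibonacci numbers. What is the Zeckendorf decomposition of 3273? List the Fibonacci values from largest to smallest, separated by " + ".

take 2584 (≤ 3273); 3273 − 2584 = 689
take 610 (≤ 689); 689 − 610 = 79
take 55 (≤ 79); 79 − 55 = 24
take 21 (≤ 24); 24 − 21 = 3
take 3 (≤ 3); 3 − 3 = 0
So 3273 = 2584 + 610 + 55 + 21 + 3, with no two terms consecutive in the sequence.

2584 + 610 + 55 + 21 + 3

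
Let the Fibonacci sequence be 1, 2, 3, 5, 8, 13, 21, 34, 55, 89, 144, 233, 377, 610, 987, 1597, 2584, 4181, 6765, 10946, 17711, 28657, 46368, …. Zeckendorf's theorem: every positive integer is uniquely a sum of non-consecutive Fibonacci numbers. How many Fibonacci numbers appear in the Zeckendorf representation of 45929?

9

subtract 28657 from 45929: 17272 remains
subtract 10946 from 17272: 6326 remains
subtract 4181 from 6326: 2145 remains
subtract 1597 from 2145: 548 remains
subtract 377 from 548: 171 remains
subtract 144 from 171: 27 remains
subtract 21 from 27: 6 remains
subtract 5 from 6: 1 remains
subtract 1 from 1: 0 remains
45929 = 28657 + 10946 + 4181 + 1597 + 377 + 144 + 21 + 5 + 1, which has 9 terms.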